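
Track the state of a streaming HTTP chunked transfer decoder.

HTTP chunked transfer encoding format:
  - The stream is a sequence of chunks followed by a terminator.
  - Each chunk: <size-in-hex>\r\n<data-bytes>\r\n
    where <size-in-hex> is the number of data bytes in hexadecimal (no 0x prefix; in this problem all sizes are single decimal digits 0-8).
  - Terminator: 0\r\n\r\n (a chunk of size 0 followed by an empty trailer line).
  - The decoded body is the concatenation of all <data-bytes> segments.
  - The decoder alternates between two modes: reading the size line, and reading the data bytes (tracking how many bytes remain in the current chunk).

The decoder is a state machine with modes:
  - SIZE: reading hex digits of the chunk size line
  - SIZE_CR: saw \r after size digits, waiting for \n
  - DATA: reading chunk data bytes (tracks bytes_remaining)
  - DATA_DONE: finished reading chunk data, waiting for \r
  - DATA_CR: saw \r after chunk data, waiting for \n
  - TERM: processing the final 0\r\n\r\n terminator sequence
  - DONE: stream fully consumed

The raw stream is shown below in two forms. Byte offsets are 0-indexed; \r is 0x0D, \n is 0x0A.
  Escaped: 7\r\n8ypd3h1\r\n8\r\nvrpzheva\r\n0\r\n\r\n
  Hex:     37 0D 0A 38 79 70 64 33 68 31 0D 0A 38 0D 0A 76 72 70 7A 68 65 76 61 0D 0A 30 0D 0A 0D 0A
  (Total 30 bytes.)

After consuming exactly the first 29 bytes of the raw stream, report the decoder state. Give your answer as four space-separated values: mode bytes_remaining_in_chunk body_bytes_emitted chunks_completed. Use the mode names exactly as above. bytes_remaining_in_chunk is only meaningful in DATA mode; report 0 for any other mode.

Byte 0 = '7': mode=SIZE remaining=0 emitted=0 chunks_done=0
Byte 1 = 0x0D: mode=SIZE_CR remaining=0 emitted=0 chunks_done=0
Byte 2 = 0x0A: mode=DATA remaining=7 emitted=0 chunks_done=0
Byte 3 = '8': mode=DATA remaining=6 emitted=1 chunks_done=0
Byte 4 = 'y': mode=DATA remaining=5 emitted=2 chunks_done=0
Byte 5 = 'p': mode=DATA remaining=4 emitted=3 chunks_done=0
Byte 6 = 'd': mode=DATA remaining=3 emitted=4 chunks_done=0
Byte 7 = '3': mode=DATA remaining=2 emitted=5 chunks_done=0
Byte 8 = 'h': mode=DATA remaining=1 emitted=6 chunks_done=0
Byte 9 = '1': mode=DATA_DONE remaining=0 emitted=7 chunks_done=0
Byte 10 = 0x0D: mode=DATA_CR remaining=0 emitted=7 chunks_done=0
Byte 11 = 0x0A: mode=SIZE remaining=0 emitted=7 chunks_done=1
Byte 12 = '8': mode=SIZE remaining=0 emitted=7 chunks_done=1
Byte 13 = 0x0D: mode=SIZE_CR remaining=0 emitted=7 chunks_done=1
Byte 14 = 0x0A: mode=DATA remaining=8 emitted=7 chunks_done=1
Byte 15 = 'v': mode=DATA remaining=7 emitted=8 chunks_done=1
Byte 16 = 'r': mode=DATA remaining=6 emitted=9 chunks_done=1
Byte 17 = 'p': mode=DATA remaining=5 emitted=10 chunks_done=1
Byte 18 = 'z': mode=DATA remaining=4 emitted=11 chunks_done=1
Byte 19 = 'h': mode=DATA remaining=3 emitted=12 chunks_done=1
Byte 20 = 'e': mode=DATA remaining=2 emitted=13 chunks_done=1
Byte 21 = 'v': mode=DATA remaining=1 emitted=14 chunks_done=1
Byte 22 = 'a': mode=DATA_DONE remaining=0 emitted=15 chunks_done=1
Byte 23 = 0x0D: mode=DATA_CR remaining=0 emitted=15 chunks_done=1
Byte 24 = 0x0A: mode=SIZE remaining=0 emitted=15 chunks_done=2
Byte 25 = '0': mode=SIZE remaining=0 emitted=15 chunks_done=2
Byte 26 = 0x0D: mode=SIZE_CR remaining=0 emitted=15 chunks_done=2
Byte 27 = 0x0A: mode=TERM remaining=0 emitted=15 chunks_done=2
Byte 28 = 0x0D: mode=TERM remaining=0 emitted=15 chunks_done=2

Answer: TERM 0 15 2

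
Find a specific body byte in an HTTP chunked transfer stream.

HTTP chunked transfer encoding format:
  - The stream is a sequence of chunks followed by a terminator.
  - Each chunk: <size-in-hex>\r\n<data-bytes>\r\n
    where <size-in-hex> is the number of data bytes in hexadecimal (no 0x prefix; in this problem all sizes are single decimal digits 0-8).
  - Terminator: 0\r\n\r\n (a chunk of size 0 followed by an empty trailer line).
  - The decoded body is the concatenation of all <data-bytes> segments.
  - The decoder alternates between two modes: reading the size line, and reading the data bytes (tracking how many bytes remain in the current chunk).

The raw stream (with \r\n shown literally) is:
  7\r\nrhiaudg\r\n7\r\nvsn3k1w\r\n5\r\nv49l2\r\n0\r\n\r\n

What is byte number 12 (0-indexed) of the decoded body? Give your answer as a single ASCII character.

Answer: 1

Derivation:
Chunk 1: stream[0..1]='7' size=0x7=7, data at stream[3..10]='rhiaudg' -> body[0..7], body so far='rhiaudg'
Chunk 2: stream[12..13]='7' size=0x7=7, data at stream[15..22]='vsn3k1w' -> body[7..14], body so far='rhiaudgvsn3k1w'
Chunk 3: stream[24..25]='5' size=0x5=5, data at stream[27..32]='v49l2' -> body[14..19], body so far='rhiaudgvsn3k1wv49l2'
Chunk 4: stream[34..35]='0' size=0 (terminator). Final body='rhiaudgvsn3k1wv49l2' (19 bytes)
Body byte 12 = '1'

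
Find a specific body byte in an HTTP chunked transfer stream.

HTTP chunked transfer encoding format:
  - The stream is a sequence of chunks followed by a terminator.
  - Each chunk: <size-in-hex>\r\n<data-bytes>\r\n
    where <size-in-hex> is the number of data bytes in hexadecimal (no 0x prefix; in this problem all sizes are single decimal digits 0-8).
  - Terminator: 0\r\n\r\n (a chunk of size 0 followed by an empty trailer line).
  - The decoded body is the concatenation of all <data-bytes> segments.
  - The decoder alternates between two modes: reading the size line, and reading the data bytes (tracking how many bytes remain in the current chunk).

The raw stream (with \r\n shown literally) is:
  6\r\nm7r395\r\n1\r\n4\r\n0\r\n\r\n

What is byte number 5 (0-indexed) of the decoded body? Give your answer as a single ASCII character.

Chunk 1: stream[0..1]='6' size=0x6=6, data at stream[3..9]='m7r395' -> body[0..6], body so far='m7r395'
Chunk 2: stream[11..12]='1' size=0x1=1, data at stream[14..15]='4' -> body[6..7], body so far='m7r3954'
Chunk 3: stream[17..18]='0' size=0 (terminator). Final body='m7r3954' (7 bytes)
Body byte 5 = '5'

Answer: 5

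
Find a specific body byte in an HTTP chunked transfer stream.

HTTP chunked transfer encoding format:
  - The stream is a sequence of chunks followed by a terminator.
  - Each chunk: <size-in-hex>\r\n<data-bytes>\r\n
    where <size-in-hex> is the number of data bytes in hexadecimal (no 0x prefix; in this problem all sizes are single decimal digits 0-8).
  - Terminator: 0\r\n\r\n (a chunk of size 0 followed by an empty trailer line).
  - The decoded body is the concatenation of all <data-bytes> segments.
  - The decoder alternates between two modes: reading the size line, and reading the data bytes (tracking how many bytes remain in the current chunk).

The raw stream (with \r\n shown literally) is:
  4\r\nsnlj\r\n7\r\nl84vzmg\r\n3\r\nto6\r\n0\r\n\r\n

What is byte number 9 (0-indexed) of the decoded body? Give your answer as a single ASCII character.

Answer: m

Derivation:
Chunk 1: stream[0..1]='4' size=0x4=4, data at stream[3..7]='snlj' -> body[0..4], body so far='snlj'
Chunk 2: stream[9..10]='7' size=0x7=7, data at stream[12..19]='l84vzmg' -> body[4..11], body so far='snljl84vzmg'
Chunk 3: stream[21..22]='3' size=0x3=3, data at stream[24..27]='to6' -> body[11..14], body so far='snljl84vzmgto6'
Chunk 4: stream[29..30]='0' size=0 (terminator). Final body='snljl84vzmgto6' (14 bytes)
Body byte 9 = 'm'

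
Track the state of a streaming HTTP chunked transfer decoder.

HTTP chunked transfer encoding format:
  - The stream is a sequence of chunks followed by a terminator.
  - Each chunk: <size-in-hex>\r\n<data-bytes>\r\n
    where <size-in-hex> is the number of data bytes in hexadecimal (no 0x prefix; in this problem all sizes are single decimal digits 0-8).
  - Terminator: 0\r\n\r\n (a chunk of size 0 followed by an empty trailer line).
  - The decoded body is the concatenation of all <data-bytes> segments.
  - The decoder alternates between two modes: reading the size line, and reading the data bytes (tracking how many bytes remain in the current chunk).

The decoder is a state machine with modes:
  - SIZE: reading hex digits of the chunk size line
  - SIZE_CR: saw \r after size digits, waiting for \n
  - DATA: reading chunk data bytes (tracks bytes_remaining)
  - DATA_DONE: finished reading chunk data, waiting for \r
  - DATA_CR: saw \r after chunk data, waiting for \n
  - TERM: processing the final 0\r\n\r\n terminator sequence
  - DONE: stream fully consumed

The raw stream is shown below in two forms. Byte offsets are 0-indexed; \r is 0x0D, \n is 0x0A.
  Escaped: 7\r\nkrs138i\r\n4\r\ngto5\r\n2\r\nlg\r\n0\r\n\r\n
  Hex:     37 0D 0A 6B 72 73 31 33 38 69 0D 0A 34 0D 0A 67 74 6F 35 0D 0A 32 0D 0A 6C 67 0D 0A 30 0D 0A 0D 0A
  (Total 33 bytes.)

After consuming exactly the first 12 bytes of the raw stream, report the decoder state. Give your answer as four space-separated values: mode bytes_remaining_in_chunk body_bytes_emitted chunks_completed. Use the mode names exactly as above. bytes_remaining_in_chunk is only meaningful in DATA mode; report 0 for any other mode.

Answer: SIZE 0 7 1

Derivation:
Byte 0 = '7': mode=SIZE remaining=0 emitted=0 chunks_done=0
Byte 1 = 0x0D: mode=SIZE_CR remaining=0 emitted=0 chunks_done=0
Byte 2 = 0x0A: mode=DATA remaining=7 emitted=0 chunks_done=0
Byte 3 = 'k': mode=DATA remaining=6 emitted=1 chunks_done=0
Byte 4 = 'r': mode=DATA remaining=5 emitted=2 chunks_done=0
Byte 5 = 's': mode=DATA remaining=4 emitted=3 chunks_done=0
Byte 6 = '1': mode=DATA remaining=3 emitted=4 chunks_done=0
Byte 7 = '3': mode=DATA remaining=2 emitted=5 chunks_done=0
Byte 8 = '8': mode=DATA remaining=1 emitted=6 chunks_done=0
Byte 9 = 'i': mode=DATA_DONE remaining=0 emitted=7 chunks_done=0
Byte 10 = 0x0D: mode=DATA_CR remaining=0 emitted=7 chunks_done=0
Byte 11 = 0x0A: mode=SIZE remaining=0 emitted=7 chunks_done=1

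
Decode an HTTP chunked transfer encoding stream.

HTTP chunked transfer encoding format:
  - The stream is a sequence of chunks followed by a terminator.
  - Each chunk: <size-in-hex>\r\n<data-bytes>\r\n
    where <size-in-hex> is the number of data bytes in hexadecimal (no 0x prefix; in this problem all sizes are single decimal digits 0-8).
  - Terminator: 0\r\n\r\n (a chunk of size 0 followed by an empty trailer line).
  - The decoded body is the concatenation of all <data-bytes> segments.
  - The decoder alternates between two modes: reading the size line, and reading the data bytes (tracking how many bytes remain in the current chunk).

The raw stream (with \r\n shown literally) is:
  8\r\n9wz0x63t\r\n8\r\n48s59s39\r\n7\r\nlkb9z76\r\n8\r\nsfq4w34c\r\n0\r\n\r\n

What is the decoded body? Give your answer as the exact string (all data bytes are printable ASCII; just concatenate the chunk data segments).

Chunk 1: stream[0..1]='8' size=0x8=8, data at stream[3..11]='9wz0x63t' -> body[0..8], body so far='9wz0x63t'
Chunk 2: stream[13..14]='8' size=0x8=8, data at stream[16..24]='48s59s39' -> body[8..16], body so far='9wz0x63t48s59s39'
Chunk 3: stream[26..27]='7' size=0x7=7, data at stream[29..36]='lkb9z76' -> body[16..23], body so far='9wz0x63t48s59s39lkb9z76'
Chunk 4: stream[38..39]='8' size=0x8=8, data at stream[41..49]='sfq4w34c' -> body[23..31], body so far='9wz0x63t48s59s39lkb9z76sfq4w34c'
Chunk 5: stream[51..52]='0' size=0 (terminator). Final body='9wz0x63t48s59s39lkb9z76sfq4w34c' (31 bytes)

Answer: 9wz0x63t48s59s39lkb9z76sfq4w34c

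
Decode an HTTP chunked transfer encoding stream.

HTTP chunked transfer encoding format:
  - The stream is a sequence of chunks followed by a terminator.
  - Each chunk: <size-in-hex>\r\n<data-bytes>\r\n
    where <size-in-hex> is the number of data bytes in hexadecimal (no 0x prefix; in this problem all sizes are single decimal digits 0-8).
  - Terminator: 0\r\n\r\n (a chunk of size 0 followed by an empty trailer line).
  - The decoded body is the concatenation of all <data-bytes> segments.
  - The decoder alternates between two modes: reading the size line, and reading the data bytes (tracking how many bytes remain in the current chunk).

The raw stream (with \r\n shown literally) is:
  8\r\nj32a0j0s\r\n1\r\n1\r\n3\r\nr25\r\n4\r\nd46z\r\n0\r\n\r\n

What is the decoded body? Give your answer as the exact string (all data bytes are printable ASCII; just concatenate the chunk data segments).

Answer: j32a0j0s1r25d46z

Derivation:
Chunk 1: stream[0..1]='8' size=0x8=8, data at stream[3..11]='j32a0j0s' -> body[0..8], body so far='j32a0j0s'
Chunk 2: stream[13..14]='1' size=0x1=1, data at stream[16..17]='1' -> body[8..9], body so far='j32a0j0s1'
Chunk 3: stream[19..20]='3' size=0x3=3, data at stream[22..25]='r25' -> body[9..12], body so far='j32a0j0s1r25'
Chunk 4: stream[27..28]='4' size=0x4=4, data at stream[30..34]='d46z' -> body[12..16], body so far='j32a0j0s1r25d46z'
Chunk 5: stream[36..37]='0' size=0 (terminator). Final body='j32a0j0s1r25d46z' (16 bytes)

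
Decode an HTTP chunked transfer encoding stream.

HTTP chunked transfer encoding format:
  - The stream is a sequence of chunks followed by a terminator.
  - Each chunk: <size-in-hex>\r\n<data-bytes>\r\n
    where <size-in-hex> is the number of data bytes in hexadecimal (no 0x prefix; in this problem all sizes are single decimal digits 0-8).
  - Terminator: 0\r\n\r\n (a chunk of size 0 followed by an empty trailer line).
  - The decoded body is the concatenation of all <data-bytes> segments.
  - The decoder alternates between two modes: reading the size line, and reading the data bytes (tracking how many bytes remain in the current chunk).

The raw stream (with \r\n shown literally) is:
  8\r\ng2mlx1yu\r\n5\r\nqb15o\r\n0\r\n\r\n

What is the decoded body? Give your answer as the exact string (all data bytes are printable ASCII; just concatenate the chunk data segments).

Answer: g2mlx1yuqb15o

Derivation:
Chunk 1: stream[0..1]='8' size=0x8=8, data at stream[3..11]='g2mlx1yu' -> body[0..8], body so far='g2mlx1yu'
Chunk 2: stream[13..14]='5' size=0x5=5, data at stream[16..21]='qb15o' -> body[8..13], body so far='g2mlx1yuqb15o'
Chunk 3: stream[23..24]='0' size=0 (terminator). Final body='g2mlx1yuqb15o' (13 bytes)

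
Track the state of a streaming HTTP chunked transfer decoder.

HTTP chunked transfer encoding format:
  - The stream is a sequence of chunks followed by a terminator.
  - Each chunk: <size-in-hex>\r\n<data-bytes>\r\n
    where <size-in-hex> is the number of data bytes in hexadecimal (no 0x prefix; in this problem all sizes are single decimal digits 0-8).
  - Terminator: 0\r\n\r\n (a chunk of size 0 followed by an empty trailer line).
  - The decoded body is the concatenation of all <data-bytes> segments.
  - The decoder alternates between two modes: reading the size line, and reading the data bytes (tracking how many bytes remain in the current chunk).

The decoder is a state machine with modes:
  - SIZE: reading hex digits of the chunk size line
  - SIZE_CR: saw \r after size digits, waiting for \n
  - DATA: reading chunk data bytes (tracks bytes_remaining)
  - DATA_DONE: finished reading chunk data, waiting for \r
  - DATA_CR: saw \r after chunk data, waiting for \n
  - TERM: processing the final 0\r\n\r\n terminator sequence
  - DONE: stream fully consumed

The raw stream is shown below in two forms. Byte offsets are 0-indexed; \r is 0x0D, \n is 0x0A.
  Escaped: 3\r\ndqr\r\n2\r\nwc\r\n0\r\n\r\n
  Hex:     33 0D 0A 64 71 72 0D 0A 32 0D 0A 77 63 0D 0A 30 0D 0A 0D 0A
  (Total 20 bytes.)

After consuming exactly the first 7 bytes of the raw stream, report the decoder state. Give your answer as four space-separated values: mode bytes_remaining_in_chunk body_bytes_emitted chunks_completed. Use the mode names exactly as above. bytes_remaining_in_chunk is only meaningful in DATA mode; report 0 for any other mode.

Answer: DATA_CR 0 3 0

Derivation:
Byte 0 = '3': mode=SIZE remaining=0 emitted=0 chunks_done=0
Byte 1 = 0x0D: mode=SIZE_CR remaining=0 emitted=0 chunks_done=0
Byte 2 = 0x0A: mode=DATA remaining=3 emitted=0 chunks_done=0
Byte 3 = 'd': mode=DATA remaining=2 emitted=1 chunks_done=0
Byte 4 = 'q': mode=DATA remaining=1 emitted=2 chunks_done=0
Byte 5 = 'r': mode=DATA_DONE remaining=0 emitted=3 chunks_done=0
Byte 6 = 0x0D: mode=DATA_CR remaining=0 emitted=3 chunks_done=0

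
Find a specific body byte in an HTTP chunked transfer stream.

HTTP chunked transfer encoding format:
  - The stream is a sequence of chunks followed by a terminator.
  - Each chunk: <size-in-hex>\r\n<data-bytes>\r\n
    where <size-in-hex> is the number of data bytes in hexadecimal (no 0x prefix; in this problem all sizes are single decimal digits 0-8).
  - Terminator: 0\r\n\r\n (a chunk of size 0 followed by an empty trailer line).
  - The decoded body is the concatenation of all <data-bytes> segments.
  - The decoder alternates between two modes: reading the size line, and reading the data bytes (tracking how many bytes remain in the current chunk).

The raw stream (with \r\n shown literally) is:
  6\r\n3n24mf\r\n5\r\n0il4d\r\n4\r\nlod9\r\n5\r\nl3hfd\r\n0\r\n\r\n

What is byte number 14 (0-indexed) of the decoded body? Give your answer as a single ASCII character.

Answer: 9

Derivation:
Chunk 1: stream[0..1]='6' size=0x6=6, data at stream[3..9]='3n24mf' -> body[0..6], body so far='3n24mf'
Chunk 2: stream[11..12]='5' size=0x5=5, data at stream[14..19]='0il4d' -> body[6..11], body so far='3n24mf0il4d'
Chunk 3: stream[21..22]='4' size=0x4=4, data at stream[24..28]='lod9' -> body[11..15], body so far='3n24mf0il4dlod9'
Chunk 4: stream[30..31]='5' size=0x5=5, data at stream[33..38]='l3hfd' -> body[15..20], body so far='3n24mf0il4dlod9l3hfd'
Chunk 5: stream[40..41]='0' size=0 (terminator). Final body='3n24mf0il4dlod9l3hfd' (20 bytes)
Body byte 14 = '9'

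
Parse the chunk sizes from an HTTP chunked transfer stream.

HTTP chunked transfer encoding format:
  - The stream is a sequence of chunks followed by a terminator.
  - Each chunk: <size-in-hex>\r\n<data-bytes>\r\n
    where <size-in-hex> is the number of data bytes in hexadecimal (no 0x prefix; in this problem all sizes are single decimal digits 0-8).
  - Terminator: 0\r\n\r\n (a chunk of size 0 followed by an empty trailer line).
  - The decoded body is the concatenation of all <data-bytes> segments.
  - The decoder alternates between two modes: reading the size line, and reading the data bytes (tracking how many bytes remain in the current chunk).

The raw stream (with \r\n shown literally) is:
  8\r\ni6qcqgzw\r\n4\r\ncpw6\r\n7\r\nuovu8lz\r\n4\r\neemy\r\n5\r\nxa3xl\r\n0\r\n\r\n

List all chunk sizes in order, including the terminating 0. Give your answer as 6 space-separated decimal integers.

Chunk 1: stream[0..1]='8' size=0x8=8, data at stream[3..11]='i6qcqgzw' -> body[0..8], body so far='i6qcqgzw'
Chunk 2: stream[13..14]='4' size=0x4=4, data at stream[16..20]='cpw6' -> body[8..12], body so far='i6qcqgzwcpw6'
Chunk 3: stream[22..23]='7' size=0x7=7, data at stream[25..32]='uovu8lz' -> body[12..19], body so far='i6qcqgzwcpw6uovu8lz'
Chunk 4: stream[34..35]='4' size=0x4=4, data at stream[37..41]='eemy' -> body[19..23], body so far='i6qcqgzwcpw6uovu8lzeemy'
Chunk 5: stream[43..44]='5' size=0x5=5, data at stream[46..51]='xa3xl' -> body[23..28], body so far='i6qcqgzwcpw6uovu8lzeemyxa3xl'
Chunk 6: stream[53..54]='0' size=0 (terminator). Final body='i6qcqgzwcpw6uovu8lzeemyxa3xl' (28 bytes)

Answer: 8 4 7 4 5 0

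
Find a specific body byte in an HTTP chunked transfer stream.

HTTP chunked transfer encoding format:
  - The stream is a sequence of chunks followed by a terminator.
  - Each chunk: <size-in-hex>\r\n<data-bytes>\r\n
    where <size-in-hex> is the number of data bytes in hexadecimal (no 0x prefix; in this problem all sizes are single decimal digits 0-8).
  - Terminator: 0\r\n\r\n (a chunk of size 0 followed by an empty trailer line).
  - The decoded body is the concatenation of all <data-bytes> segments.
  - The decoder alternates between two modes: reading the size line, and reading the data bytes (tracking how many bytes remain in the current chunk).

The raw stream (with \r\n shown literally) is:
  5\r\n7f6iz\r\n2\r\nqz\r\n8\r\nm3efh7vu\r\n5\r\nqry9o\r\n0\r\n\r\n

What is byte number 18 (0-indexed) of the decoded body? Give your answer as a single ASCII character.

Answer: 9

Derivation:
Chunk 1: stream[0..1]='5' size=0x5=5, data at stream[3..8]='7f6iz' -> body[0..5], body so far='7f6iz'
Chunk 2: stream[10..11]='2' size=0x2=2, data at stream[13..15]='qz' -> body[5..7], body so far='7f6izqz'
Chunk 3: stream[17..18]='8' size=0x8=8, data at stream[20..28]='m3efh7vu' -> body[7..15], body so far='7f6izqzm3efh7vu'
Chunk 4: stream[30..31]='5' size=0x5=5, data at stream[33..38]='qry9o' -> body[15..20], body so far='7f6izqzm3efh7vuqry9o'
Chunk 5: stream[40..41]='0' size=0 (terminator). Final body='7f6izqzm3efh7vuqry9o' (20 bytes)
Body byte 18 = '9'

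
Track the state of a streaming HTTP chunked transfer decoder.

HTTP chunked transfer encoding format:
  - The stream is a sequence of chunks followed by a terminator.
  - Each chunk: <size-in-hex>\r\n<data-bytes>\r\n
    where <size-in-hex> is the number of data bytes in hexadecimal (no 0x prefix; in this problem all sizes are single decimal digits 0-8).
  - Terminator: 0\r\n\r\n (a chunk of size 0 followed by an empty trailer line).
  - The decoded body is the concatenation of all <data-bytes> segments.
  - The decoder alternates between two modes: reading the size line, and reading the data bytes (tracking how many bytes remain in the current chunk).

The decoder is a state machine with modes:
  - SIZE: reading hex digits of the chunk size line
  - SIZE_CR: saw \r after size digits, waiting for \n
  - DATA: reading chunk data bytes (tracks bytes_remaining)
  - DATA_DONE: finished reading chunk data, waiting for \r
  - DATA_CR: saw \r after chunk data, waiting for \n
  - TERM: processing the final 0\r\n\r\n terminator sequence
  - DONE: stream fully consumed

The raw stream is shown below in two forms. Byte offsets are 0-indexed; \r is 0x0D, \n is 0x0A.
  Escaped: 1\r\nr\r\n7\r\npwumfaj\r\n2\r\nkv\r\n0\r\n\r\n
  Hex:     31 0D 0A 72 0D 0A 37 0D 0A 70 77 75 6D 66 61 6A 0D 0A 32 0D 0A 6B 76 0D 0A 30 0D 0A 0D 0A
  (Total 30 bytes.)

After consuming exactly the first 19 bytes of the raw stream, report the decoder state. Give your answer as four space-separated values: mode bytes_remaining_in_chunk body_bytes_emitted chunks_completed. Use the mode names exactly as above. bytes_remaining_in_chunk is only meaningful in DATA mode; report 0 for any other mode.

Answer: SIZE 0 8 2

Derivation:
Byte 0 = '1': mode=SIZE remaining=0 emitted=0 chunks_done=0
Byte 1 = 0x0D: mode=SIZE_CR remaining=0 emitted=0 chunks_done=0
Byte 2 = 0x0A: mode=DATA remaining=1 emitted=0 chunks_done=0
Byte 3 = 'r': mode=DATA_DONE remaining=0 emitted=1 chunks_done=0
Byte 4 = 0x0D: mode=DATA_CR remaining=0 emitted=1 chunks_done=0
Byte 5 = 0x0A: mode=SIZE remaining=0 emitted=1 chunks_done=1
Byte 6 = '7': mode=SIZE remaining=0 emitted=1 chunks_done=1
Byte 7 = 0x0D: mode=SIZE_CR remaining=0 emitted=1 chunks_done=1
Byte 8 = 0x0A: mode=DATA remaining=7 emitted=1 chunks_done=1
Byte 9 = 'p': mode=DATA remaining=6 emitted=2 chunks_done=1
Byte 10 = 'w': mode=DATA remaining=5 emitted=3 chunks_done=1
Byte 11 = 'u': mode=DATA remaining=4 emitted=4 chunks_done=1
Byte 12 = 'm': mode=DATA remaining=3 emitted=5 chunks_done=1
Byte 13 = 'f': mode=DATA remaining=2 emitted=6 chunks_done=1
Byte 14 = 'a': mode=DATA remaining=1 emitted=7 chunks_done=1
Byte 15 = 'j': mode=DATA_DONE remaining=0 emitted=8 chunks_done=1
Byte 16 = 0x0D: mode=DATA_CR remaining=0 emitted=8 chunks_done=1
Byte 17 = 0x0A: mode=SIZE remaining=0 emitted=8 chunks_done=2
Byte 18 = '2': mode=SIZE remaining=0 emitted=8 chunks_done=2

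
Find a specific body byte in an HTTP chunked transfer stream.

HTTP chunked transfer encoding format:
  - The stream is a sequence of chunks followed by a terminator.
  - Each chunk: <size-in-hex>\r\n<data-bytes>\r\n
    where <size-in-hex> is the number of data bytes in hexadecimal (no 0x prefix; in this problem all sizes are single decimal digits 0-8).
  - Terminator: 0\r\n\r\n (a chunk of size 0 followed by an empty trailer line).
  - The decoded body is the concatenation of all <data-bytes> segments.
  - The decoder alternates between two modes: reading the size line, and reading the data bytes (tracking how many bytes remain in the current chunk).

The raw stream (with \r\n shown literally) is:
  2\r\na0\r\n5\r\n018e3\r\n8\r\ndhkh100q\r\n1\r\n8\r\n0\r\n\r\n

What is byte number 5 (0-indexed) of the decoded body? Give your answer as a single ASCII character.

Chunk 1: stream[0..1]='2' size=0x2=2, data at stream[3..5]='a0' -> body[0..2], body so far='a0'
Chunk 2: stream[7..8]='5' size=0x5=5, data at stream[10..15]='018e3' -> body[2..7], body so far='a0018e3'
Chunk 3: stream[17..18]='8' size=0x8=8, data at stream[20..28]='dhkh100q' -> body[7..15], body so far='a0018e3dhkh100q'
Chunk 4: stream[30..31]='1' size=0x1=1, data at stream[33..34]='8' -> body[15..16], body so far='a0018e3dhkh100q8'
Chunk 5: stream[36..37]='0' size=0 (terminator). Final body='a0018e3dhkh100q8' (16 bytes)
Body byte 5 = 'e'

Answer: e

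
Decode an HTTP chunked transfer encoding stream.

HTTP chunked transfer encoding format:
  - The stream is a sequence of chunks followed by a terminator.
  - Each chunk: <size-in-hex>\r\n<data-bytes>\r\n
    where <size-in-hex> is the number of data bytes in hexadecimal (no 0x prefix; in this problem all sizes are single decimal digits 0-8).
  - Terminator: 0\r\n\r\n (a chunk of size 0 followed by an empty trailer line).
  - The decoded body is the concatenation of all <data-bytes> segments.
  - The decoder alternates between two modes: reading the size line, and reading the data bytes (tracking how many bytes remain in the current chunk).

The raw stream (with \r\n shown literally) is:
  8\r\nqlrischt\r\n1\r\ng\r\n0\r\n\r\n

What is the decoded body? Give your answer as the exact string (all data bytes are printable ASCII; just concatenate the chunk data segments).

Chunk 1: stream[0..1]='8' size=0x8=8, data at stream[3..11]='qlrischt' -> body[0..8], body so far='qlrischt'
Chunk 2: stream[13..14]='1' size=0x1=1, data at stream[16..17]='g' -> body[8..9], body so far='qlrischtg'
Chunk 3: stream[19..20]='0' size=0 (terminator). Final body='qlrischtg' (9 bytes)

Answer: qlrischtg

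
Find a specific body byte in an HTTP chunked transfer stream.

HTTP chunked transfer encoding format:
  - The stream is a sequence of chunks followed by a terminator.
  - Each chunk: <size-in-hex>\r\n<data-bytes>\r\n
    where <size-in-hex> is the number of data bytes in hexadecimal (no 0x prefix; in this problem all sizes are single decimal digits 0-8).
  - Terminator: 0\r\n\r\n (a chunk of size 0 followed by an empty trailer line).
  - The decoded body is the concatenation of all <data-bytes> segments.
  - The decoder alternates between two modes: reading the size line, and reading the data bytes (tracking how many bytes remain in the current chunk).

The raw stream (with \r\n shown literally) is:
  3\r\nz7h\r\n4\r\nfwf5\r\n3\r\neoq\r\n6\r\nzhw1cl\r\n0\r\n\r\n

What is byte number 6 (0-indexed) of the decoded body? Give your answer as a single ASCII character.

Chunk 1: stream[0..1]='3' size=0x3=3, data at stream[3..6]='z7h' -> body[0..3], body so far='z7h'
Chunk 2: stream[8..9]='4' size=0x4=4, data at stream[11..15]='fwf5' -> body[3..7], body so far='z7hfwf5'
Chunk 3: stream[17..18]='3' size=0x3=3, data at stream[20..23]='eoq' -> body[7..10], body so far='z7hfwf5eoq'
Chunk 4: stream[25..26]='6' size=0x6=6, data at stream[28..34]='zhw1cl' -> body[10..16], body so far='z7hfwf5eoqzhw1cl'
Chunk 5: stream[36..37]='0' size=0 (terminator). Final body='z7hfwf5eoqzhw1cl' (16 bytes)
Body byte 6 = '5'

Answer: 5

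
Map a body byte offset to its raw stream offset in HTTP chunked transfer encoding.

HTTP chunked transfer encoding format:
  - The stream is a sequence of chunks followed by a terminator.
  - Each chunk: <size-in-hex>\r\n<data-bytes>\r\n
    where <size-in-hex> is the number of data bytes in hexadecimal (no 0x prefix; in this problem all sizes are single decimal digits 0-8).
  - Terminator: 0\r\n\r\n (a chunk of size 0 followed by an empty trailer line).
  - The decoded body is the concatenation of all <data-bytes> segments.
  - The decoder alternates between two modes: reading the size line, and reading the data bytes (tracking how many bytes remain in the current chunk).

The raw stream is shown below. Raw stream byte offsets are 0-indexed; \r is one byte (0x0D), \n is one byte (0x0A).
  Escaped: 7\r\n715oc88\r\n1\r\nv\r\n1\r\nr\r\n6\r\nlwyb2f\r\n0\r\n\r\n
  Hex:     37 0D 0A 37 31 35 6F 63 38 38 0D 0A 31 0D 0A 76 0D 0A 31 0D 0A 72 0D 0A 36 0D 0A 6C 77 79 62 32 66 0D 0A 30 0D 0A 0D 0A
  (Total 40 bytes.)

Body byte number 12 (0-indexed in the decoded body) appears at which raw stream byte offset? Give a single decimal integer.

Chunk 1: stream[0..1]='7' size=0x7=7, data at stream[3..10]='715oc88' -> body[0..7], body so far='715oc88'
Chunk 2: stream[12..13]='1' size=0x1=1, data at stream[15..16]='v' -> body[7..8], body so far='715oc88v'
Chunk 3: stream[18..19]='1' size=0x1=1, data at stream[21..22]='r' -> body[8..9], body so far='715oc88vr'
Chunk 4: stream[24..25]='6' size=0x6=6, data at stream[27..33]='lwyb2f' -> body[9..15], body so far='715oc88vrlwyb2f'
Chunk 5: stream[35..36]='0' size=0 (terminator). Final body='715oc88vrlwyb2f' (15 bytes)
Body byte 12 at stream offset 30

Answer: 30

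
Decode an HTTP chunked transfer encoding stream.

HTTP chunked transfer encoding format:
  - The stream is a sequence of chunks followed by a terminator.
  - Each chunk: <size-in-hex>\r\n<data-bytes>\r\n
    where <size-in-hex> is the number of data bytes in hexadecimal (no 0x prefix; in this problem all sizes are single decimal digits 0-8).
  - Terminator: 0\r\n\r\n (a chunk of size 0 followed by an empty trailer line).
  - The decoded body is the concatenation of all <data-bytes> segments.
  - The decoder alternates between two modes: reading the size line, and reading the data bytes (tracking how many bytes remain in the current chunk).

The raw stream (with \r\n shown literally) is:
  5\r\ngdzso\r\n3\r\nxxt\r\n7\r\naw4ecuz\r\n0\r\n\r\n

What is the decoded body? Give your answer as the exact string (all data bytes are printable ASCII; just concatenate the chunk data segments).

Chunk 1: stream[0..1]='5' size=0x5=5, data at stream[3..8]='gdzso' -> body[0..5], body so far='gdzso'
Chunk 2: stream[10..11]='3' size=0x3=3, data at stream[13..16]='xxt' -> body[5..8], body so far='gdzsoxxt'
Chunk 3: stream[18..19]='7' size=0x7=7, data at stream[21..28]='aw4ecuz' -> body[8..15], body so far='gdzsoxxtaw4ecuz'
Chunk 4: stream[30..31]='0' size=0 (terminator). Final body='gdzsoxxtaw4ecuz' (15 bytes)

Answer: gdzsoxxtaw4ecuz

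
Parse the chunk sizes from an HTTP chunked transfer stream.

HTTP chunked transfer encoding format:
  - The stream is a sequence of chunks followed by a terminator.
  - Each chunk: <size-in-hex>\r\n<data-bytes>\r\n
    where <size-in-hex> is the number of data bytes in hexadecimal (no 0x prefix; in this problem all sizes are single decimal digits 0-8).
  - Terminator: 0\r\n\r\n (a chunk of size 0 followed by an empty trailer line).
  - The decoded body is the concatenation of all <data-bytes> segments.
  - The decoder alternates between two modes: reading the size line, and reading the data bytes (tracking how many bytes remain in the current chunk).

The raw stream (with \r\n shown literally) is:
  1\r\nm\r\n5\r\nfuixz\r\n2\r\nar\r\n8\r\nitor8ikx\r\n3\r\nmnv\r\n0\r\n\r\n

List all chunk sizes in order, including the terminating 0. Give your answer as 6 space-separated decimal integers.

Answer: 1 5 2 8 3 0

Derivation:
Chunk 1: stream[0..1]='1' size=0x1=1, data at stream[3..4]='m' -> body[0..1], body so far='m'
Chunk 2: stream[6..7]='5' size=0x5=5, data at stream[9..14]='fuixz' -> body[1..6], body so far='mfuixz'
Chunk 3: stream[16..17]='2' size=0x2=2, data at stream[19..21]='ar' -> body[6..8], body so far='mfuixzar'
Chunk 4: stream[23..24]='8' size=0x8=8, data at stream[26..34]='itor8ikx' -> body[8..16], body so far='mfuixzaritor8ikx'
Chunk 5: stream[36..37]='3' size=0x3=3, data at stream[39..42]='mnv' -> body[16..19], body so far='mfuixzaritor8ikxmnv'
Chunk 6: stream[44..45]='0' size=0 (terminator). Final body='mfuixzaritor8ikxmnv' (19 bytes)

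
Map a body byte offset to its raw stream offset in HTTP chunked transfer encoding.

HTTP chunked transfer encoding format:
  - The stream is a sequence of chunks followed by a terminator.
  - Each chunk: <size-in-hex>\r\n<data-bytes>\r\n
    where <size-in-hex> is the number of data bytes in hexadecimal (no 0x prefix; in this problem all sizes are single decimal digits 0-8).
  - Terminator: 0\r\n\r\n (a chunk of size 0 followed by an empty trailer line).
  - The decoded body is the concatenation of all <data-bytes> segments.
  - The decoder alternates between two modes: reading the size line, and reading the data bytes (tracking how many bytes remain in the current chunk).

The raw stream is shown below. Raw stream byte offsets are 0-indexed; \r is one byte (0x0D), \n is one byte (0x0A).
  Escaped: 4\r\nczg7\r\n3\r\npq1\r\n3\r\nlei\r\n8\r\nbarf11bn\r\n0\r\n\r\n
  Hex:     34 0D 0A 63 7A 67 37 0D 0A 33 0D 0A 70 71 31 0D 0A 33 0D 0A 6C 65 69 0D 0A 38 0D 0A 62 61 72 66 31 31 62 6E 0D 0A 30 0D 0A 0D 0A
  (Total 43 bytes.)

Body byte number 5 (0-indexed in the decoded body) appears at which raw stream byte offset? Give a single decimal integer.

Chunk 1: stream[0..1]='4' size=0x4=4, data at stream[3..7]='czg7' -> body[0..4], body so far='czg7'
Chunk 2: stream[9..10]='3' size=0x3=3, data at stream[12..15]='pq1' -> body[4..7], body so far='czg7pq1'
Chunk 3: stream[17..18]='3' size=0x3=3, data at stream[20..23]='lei' -> body[7..10], body so far='czg7pq1lei'
Chunk 4: stream[25..26]='8' size=0x8=8, data at stream[28..36]='barf11bn' -> body[10..18], body so far='czg7pq1leibarf11bn'
Chunk 5: stream[38..39]='0' size=0 (terminator). Final body='czg7pq1leibarf11bn' (18 bytes)
Body byte 5 at stream offset 13

Answer: 13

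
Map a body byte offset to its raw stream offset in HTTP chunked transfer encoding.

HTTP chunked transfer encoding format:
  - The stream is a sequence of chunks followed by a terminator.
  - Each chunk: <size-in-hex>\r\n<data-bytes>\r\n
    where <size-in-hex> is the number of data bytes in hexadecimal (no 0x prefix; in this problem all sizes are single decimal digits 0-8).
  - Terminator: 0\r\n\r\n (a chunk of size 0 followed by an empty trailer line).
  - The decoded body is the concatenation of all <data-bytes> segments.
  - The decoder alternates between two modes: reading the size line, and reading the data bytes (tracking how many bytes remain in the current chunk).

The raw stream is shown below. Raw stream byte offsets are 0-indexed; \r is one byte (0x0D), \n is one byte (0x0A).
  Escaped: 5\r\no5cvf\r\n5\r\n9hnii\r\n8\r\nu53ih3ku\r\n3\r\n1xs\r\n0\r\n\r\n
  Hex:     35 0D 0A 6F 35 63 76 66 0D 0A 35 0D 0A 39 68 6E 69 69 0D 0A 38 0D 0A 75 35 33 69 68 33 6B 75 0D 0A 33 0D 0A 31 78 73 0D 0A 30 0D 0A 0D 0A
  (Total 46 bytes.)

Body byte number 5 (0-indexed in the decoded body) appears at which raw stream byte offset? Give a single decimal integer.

Answer: 13

Derivation:
Chunk 1: stream[0..1]='5' size=0x5=5, data at stream[3..8]='o5cvf' -> body[0..5], body so far='o5cvf'
Chunk 2: stream[10..11]='5' size=0x5=5, data at stream[13..18]='9hnii' -> body[5..10], body so far='o5cvf9hnii'
Chunk 3: stream[20..21]='8' size=0x8=8, data at stream[23..31]='u53ih3ku' -> body[10..18], body so far='o5cvf9hniiu53ih3ku'
Chunk 4: stream[33..34]='3' size=0x3=3, data at stream[36..39]='1xs' -> body[18..21], body so far='o5cvf9hniiu53ih3ku1xs'
Chunk 5: stream[41..42]='0' size=0 (terminator). Final body='o5cvf9hniiu53ih3ku1xs' (21 bytes)
Body byte 5 at stream offset 13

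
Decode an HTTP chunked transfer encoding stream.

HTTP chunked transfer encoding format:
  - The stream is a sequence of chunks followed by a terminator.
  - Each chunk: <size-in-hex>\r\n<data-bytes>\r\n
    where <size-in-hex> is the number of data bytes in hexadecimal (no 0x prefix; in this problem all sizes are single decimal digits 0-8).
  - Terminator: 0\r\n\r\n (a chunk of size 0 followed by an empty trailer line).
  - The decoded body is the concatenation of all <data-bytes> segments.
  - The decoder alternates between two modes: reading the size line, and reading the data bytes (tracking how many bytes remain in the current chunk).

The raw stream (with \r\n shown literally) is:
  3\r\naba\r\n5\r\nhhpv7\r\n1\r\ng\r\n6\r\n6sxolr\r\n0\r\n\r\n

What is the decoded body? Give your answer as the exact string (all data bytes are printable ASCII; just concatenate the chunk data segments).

Chunk 1: stream[0..1]='3' size=0x3=3, data at stream[3..6]='aba' -> body[0..3], body so far='aba'
Chunk 2: stream[8..9]='5' size=0x5=5, data at stream[11..16]='hhpv7' -> body[3..8], body so far='abahhpv7'
Chunk 3: stream[18..19]='1' size=0x1=1, data at stream[21..22]='g' -> body[8..9], body so far='abahhpv7g'
Chunk 4: stream[24..25]='6' size=0x6=6, data at stream[27..33]='6sxolr' -> body[9..15], body so far='abahhpv7g6sxolr'
Chunk 5: stream[35..36]='0' size=0 (terminator). Final body='abahhpv7g6sxolr' (15 bytes)

Answer: abahhpv7g6sxolr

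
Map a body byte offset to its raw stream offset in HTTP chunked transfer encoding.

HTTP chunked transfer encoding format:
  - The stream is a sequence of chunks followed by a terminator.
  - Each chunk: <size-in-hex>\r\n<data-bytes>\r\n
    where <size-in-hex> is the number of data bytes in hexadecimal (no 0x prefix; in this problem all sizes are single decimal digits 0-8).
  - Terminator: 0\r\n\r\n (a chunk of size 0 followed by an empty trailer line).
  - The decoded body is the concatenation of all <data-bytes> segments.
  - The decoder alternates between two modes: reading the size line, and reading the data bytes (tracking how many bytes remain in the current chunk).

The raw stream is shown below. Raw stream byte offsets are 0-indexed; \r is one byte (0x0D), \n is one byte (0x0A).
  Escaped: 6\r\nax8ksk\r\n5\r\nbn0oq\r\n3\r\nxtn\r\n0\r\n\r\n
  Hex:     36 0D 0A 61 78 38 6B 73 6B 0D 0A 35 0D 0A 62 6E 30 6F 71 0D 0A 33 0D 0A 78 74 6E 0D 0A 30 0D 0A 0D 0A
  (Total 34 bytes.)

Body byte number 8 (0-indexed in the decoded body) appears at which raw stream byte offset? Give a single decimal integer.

Chunk 1: stream[0..1]='6' size=0x6=6, data at stream[3..9]='ax8ksk' -> body[0..6], body so far='ax8ksk'
Chunk 2: stream[11..12]='5' size=0x5=5, data at stream[14..19]='bn0oq' -> body[6..11], body so far='ax8kskbn0oq'
Chunk 3: stream[21..22]='3' size=0x3=3, data at stream[24..27]='xtn' -> body[11..14], body so far='ax8kskbn0oqxtn'
Chunk 4: stream[29..30]='0' size=0 (terminator). Final body='ax8kskbn0oqxtn' (14 bytes)
Body byte 8 at stream offset 16

Answer: 16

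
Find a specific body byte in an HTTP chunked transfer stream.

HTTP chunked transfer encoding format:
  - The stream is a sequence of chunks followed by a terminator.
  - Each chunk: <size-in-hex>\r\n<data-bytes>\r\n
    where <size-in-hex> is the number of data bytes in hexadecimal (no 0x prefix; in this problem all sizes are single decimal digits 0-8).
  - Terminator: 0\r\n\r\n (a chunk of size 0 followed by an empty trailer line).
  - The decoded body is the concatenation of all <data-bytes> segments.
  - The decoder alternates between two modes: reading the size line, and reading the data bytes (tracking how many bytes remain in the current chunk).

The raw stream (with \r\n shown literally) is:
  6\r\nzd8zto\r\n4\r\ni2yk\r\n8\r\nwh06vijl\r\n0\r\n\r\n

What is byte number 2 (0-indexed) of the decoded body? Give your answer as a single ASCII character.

Chunk 1: stream[0..1]='6' size=0x6=6, data at stream[3..9]='zd8zto' -> body[0..6], body so far='zd8zto'
Chunk 2: stream[11..12]='4' size=0x4=4, data at stream[14..18]='i2yk' -> body[6..10], body so far='zd8ztoi2yk'
Chunk 3: stream[20..21]='8' size=0x8=8, data at stream[23..31]='wh06vijl' -> body[10..18], body so far='zd8ztoi2ykwh06vijl'
Chunk 4: stream[33..34]='0' size=0 (terminator). Final body='zd8ztoi2ykwh06vijl' (18 bytes)
Body byte 2 = '8'

Answer: 8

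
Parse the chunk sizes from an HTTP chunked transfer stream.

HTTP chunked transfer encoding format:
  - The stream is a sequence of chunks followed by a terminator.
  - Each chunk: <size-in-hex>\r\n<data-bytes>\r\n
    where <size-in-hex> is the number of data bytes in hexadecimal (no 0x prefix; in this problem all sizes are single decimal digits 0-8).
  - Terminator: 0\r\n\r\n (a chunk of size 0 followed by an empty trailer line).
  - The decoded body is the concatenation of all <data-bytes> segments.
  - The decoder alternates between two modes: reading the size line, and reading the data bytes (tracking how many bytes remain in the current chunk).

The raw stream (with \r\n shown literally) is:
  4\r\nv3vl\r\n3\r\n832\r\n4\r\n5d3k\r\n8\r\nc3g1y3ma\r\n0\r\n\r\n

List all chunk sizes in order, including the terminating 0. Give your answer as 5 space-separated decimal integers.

Answer: 4 3 4 8 0

Derivation:
Chunk 1: stream[0..1]='4' size=0x4=4, data at stream[3..7]='v3vl' -> body[0..4], body so far='v3vl'
Chunk 2: stream[9..10]='3' size=0x3=3, data at stream[12..15]='832' -> body[4..7], body so far='v3vl832'
Chunk 3: stream[17..18]='4' size=0x4=4, data at stream[20..24]='5d3k' -> body[7..11], body so far='v3vl8325d3k'
Chunk 4: stream[26..27]='8' size=0x8=8, data at stream[29..37]='c3g1y3ma' -> body[11..19], body so far='v3vl8325d3kc3g1y3ma'
Chunk 5: stream[39..40]='0' size=0 (terminator). Final body='v3vl8325d3kc3g1y3ma' (19 bytes)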